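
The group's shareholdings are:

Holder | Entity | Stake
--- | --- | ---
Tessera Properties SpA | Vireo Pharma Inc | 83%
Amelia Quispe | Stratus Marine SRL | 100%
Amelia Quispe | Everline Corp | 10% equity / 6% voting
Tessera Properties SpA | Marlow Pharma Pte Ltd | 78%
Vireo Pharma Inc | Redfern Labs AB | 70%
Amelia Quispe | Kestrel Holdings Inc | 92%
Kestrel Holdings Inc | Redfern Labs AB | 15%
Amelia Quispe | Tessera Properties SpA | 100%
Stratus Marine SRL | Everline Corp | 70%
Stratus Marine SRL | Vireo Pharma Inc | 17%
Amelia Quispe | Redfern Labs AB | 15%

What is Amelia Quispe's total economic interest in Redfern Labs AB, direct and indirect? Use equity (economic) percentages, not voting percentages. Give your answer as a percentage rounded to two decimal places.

Amelia reaches Redfern along 4 paths.
Direct stake: 15% = 15%.
Via Tessera → Vireo: 100% × 83% × 70% = 58.1%.
Via Stratus → Vireo: 100% × 17% × 70% = 11.9%.
Via Kestrel: 92% × 15% = 13.8%.
Total: 15% + 58.1% + 11.9% + 13.8% = 98.8%.
Rounded: 98.80%.

98.80%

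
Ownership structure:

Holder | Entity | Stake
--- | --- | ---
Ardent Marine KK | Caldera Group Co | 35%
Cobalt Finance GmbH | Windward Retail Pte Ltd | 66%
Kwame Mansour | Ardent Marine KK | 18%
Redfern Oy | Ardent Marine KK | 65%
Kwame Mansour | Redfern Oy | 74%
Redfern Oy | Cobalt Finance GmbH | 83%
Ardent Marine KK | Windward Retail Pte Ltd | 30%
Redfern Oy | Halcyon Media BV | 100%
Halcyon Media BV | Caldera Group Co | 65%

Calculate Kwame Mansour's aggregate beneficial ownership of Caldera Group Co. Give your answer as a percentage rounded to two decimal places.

71.24%

Kwame reaches Caldera along 3 paths.
Via Ardent: 18% × 35% = 6.3%.
Via Redfern → Ardent: 74% × 65% × 35% = 16.835%.
Via Redfern → Halcyon: 74% × 100% × 65% = 48.1%.
Total: 6.3% + 16.835% + 48.1% = 71.235%.
Rounded: 71.24%.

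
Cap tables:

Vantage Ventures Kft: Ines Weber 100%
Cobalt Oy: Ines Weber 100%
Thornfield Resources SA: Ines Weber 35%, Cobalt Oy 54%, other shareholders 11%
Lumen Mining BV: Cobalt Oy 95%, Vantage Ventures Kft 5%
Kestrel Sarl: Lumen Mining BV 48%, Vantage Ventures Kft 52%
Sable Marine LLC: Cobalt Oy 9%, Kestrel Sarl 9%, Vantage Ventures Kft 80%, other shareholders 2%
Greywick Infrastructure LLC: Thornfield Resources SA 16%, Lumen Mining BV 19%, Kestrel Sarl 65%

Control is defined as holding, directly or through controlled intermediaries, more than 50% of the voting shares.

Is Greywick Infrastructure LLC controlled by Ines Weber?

Ines holds 100% of Vantage, so Ines controls Vantage.
Ines holds 100% of Cobalt, so Ines controls Cobalt.
Cobalt and Vantage together hold 95% + 5% = 100% of Lumen, so Ines controls Lumen.
Lumen and Vantage together hold 48% + 52% = 100% of Kestrel, so Ines controls Kestrel.
Ines and Cobalt together hold 35% + 54% = 89% of Thornfield, so Ines controls Thornfield.
Thornfield and Lumen and Kestrel together hold 16% + 19% + 65% = 100% of Greywick, so Ines controls Greywick.

Yes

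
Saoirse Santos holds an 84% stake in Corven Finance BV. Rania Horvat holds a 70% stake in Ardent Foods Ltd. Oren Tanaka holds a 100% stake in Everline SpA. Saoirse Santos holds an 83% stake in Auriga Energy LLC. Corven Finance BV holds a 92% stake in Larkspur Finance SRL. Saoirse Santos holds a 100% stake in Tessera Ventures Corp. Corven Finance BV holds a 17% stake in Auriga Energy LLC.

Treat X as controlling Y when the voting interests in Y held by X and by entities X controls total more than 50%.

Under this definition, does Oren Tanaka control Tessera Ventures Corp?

No

Oren holds 100% of Everline, so Oren controls Everline.
Neither Oren nor any entity Oren controls holds any voting interest in Tessera.
So Oren does not control Tessera.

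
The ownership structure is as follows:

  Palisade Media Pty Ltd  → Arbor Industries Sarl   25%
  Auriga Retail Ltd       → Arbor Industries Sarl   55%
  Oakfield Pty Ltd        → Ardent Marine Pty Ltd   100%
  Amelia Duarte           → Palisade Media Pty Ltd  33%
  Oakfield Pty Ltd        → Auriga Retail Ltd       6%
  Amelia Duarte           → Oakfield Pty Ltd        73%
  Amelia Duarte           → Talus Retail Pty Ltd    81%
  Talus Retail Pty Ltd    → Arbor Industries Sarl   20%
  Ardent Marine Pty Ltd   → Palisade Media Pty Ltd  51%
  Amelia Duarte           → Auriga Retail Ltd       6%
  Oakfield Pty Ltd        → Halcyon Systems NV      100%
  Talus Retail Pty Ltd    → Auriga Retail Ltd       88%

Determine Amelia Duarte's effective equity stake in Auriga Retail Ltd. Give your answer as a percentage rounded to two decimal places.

Amelia reaches Auriga along 3 paths.
Via Talus: 81% × 88% = 71.28%.
Direct stake: 6% = 6%.
Via Oakfield: 73% × 6% = 4.38%.
Total: 71.28% + 6% + 4.38% = 81.66%.

81.66%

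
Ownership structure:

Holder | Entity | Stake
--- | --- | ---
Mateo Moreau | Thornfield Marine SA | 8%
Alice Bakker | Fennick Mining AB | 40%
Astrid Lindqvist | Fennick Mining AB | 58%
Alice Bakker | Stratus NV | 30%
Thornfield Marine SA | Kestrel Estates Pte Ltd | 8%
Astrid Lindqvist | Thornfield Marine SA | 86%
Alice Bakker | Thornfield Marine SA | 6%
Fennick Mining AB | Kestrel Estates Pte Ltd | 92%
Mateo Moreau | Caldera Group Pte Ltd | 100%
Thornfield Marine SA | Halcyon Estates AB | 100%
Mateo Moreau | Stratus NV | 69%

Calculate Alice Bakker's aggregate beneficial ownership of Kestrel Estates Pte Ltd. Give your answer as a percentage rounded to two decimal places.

37.28%

Alice reaches Kestrel along 2 paths.
Via Thornfield: 6% × 8% = 0.48%.
Via Fennick: 40% × 92% = 36.8%.
Total: 0.48% + 36.8% = 37.28%.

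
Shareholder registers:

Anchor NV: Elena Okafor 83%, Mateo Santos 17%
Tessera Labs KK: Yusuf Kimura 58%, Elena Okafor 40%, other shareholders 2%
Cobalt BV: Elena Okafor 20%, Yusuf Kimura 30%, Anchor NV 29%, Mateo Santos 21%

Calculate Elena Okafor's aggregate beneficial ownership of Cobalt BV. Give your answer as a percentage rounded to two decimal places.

44.07%

Elena reaches Cobalt along 2 paths.
Direct stake: 20% = 20%.
Via Anchor: 83% × 29% = 24.07%.
Total: 20% + 24.07% = 44.07%.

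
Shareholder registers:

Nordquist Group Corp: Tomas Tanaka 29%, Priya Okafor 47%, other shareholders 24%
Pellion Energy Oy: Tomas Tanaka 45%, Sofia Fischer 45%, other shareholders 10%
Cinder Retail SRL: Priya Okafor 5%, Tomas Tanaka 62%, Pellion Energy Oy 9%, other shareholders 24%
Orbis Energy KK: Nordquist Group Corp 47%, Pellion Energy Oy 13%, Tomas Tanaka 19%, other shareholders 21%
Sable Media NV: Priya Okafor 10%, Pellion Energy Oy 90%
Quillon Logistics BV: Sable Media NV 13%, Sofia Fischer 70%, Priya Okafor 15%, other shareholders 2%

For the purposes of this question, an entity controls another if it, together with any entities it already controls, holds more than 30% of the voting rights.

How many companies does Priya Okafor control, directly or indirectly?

2

Priya holds 47% of Nordquist, so Priya controls Nordquist.
Nordquist holds 47% of Orbis, so Priya controls Orbis.
No other company's threshold is met.
Priya controls 2 companies.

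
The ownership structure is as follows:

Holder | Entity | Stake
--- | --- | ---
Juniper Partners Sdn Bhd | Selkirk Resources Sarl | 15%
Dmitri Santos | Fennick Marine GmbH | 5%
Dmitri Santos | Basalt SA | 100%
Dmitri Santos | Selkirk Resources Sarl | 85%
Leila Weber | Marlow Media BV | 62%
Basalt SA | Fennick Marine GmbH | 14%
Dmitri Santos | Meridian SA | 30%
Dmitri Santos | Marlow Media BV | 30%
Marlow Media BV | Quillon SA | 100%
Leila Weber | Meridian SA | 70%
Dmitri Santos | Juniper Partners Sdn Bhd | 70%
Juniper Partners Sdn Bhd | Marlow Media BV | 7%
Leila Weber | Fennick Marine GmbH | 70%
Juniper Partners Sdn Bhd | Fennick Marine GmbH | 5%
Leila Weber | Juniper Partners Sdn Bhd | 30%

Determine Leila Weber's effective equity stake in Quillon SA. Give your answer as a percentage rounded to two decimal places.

64.10%

Leila reaches Quillon along 2 paths.
Via Marlow: 62% × 100% = 62%.
Via Juniper → Marlow: 30% × 7% × 100% = 2.1%.
Total: 62% + 2.1% = 64.1%.
Rounded: 64.10%.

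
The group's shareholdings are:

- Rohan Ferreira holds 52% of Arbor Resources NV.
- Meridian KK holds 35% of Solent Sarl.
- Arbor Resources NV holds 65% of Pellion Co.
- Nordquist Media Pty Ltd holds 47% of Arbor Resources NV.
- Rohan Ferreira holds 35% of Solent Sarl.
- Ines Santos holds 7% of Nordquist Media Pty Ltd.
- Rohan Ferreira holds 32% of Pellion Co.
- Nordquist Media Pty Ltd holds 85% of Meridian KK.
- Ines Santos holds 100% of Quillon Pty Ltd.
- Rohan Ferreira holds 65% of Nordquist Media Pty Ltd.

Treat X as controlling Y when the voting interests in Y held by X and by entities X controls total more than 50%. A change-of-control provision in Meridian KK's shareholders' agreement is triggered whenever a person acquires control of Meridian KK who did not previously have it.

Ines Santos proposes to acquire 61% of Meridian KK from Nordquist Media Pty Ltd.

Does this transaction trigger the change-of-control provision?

The purchase adds only to Ines's holdings (Nordquist's stake shrinks), so Ines is the only person who could newly come to control Meridian.
Ines holds 100% of Quillon, so Ines controls Quillon.
Neither Ines nor any entity Ines controls holds any voting interest in Meridian.
So before the transaction, Ines does not control Meridian.
After the purchase, Ines holds 61% of Meridian directly, and Nordquist's stake falls to 24%.
Ines holds 61% of Meridian, so Ines controls Meridian.
Ines did not control Meridian before and does after, so the clause is triggered.

Yes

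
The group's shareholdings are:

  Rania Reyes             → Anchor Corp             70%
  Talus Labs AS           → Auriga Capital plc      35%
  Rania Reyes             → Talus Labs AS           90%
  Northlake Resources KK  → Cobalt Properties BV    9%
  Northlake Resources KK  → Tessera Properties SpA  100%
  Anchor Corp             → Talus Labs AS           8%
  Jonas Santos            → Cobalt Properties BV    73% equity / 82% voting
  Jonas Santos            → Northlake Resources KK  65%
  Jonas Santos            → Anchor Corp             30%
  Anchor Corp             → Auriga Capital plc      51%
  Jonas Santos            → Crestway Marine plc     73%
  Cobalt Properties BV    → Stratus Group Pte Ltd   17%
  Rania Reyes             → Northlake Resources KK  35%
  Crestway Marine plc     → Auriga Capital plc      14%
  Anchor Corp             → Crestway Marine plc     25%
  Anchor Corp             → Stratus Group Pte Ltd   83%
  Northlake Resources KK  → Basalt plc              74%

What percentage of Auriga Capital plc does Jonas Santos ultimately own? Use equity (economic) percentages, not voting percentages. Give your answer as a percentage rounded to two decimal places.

Jonas reaches Auriga along 4 paths.
Via Anchor: 30% × 51% = 15.3%.
Via Anchor → Talus: 30% × 8% × 35% = 0.84%.
Via Crestway: 73% × 14% = 10.22%.
Via Anchor → Crestway: 30% × 25% × 14% = 1.05%.
Total: 15.3% + 0.84% + 10.22% + 1.05% = 27.41%.

27.41%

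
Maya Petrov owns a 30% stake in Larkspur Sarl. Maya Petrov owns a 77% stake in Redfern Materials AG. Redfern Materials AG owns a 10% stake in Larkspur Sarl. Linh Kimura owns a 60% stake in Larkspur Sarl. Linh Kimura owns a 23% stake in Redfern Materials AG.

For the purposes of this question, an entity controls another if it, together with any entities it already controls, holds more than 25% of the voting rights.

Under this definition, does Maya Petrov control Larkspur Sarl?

Maya holds 77% of Redfern, so Maya controls Redfern.
Redfern and Maya together hold 10% + 30% = 40% of Larkspur, so Maya controls Larkspur.

Yes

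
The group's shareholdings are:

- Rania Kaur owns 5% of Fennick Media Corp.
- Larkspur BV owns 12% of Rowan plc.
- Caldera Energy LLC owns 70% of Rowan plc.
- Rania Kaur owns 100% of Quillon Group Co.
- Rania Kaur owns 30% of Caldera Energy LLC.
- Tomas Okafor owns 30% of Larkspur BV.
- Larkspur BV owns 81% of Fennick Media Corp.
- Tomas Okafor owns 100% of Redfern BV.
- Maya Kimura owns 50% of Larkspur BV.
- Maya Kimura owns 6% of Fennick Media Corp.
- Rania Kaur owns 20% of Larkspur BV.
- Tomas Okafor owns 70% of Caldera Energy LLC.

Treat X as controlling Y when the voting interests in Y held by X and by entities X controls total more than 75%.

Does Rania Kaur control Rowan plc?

Rania holds 100% of Quillon, so Rania controls Quillon.
Neither Rania nor any entity Rania controls holds any voting interest in Rowan.
So Rania does not control Rowan.

No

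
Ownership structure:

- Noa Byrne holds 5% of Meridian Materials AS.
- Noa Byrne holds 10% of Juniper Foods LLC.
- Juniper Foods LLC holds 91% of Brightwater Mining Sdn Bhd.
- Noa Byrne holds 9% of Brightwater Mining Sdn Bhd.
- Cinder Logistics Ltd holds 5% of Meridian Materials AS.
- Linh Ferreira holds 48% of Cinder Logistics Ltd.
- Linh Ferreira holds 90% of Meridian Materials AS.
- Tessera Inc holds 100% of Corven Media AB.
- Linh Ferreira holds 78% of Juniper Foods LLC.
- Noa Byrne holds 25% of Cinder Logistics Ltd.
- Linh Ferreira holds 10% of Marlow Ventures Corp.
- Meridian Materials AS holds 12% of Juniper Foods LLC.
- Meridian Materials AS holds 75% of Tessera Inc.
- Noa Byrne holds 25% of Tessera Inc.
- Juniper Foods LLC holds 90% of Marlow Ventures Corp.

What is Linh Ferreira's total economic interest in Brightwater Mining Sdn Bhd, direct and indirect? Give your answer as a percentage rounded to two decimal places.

81.07%

Linh reaches Brightwater along 3 paths.
Via Juniper: 78% × 91% = 70.98%.
Via Cinder → Meridian → Juniper: 48% × 5% × 12% × 91% = 0.26208%.
Via Meridian → Juniper: 90% × 12% × 91% = 9.828%.
Total: 70.98% + 0.26208% + 9.828% = 81.07008%.
Rounded: 81.07%.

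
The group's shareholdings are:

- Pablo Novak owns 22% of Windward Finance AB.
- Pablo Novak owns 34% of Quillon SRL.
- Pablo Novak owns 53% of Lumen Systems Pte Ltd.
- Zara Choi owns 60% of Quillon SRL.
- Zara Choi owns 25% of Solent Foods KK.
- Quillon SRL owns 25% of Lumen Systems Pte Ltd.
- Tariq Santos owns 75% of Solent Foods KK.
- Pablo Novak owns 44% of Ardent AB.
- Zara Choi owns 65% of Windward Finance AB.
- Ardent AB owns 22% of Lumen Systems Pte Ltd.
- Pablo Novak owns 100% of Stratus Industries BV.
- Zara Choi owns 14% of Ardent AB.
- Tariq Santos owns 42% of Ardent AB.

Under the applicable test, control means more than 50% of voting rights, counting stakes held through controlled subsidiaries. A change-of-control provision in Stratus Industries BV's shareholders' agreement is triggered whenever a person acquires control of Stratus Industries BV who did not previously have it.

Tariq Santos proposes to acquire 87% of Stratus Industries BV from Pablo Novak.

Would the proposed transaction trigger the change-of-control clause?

Yes

The purchase adds only to Tariq's holdings (Pablo's stake shrinks), so Tariq is the only person who could newly come to control Stratus.
Tariq holds 75% of Solent, so Tariq controls Solent.
Neither Tariq nor any entity Tariq controls holds any voting interest in Stratus.
So before the transaction, Tariq does not control Stratus.
After the purchase, Tariq holds 87% of Stratus directly, and Pablo's stake falls to 13%.
Tariq holds 87% of Stratus, so Tariq controls Stratus.
Tariq did not control Stratus before and does after, so the clause is triggered.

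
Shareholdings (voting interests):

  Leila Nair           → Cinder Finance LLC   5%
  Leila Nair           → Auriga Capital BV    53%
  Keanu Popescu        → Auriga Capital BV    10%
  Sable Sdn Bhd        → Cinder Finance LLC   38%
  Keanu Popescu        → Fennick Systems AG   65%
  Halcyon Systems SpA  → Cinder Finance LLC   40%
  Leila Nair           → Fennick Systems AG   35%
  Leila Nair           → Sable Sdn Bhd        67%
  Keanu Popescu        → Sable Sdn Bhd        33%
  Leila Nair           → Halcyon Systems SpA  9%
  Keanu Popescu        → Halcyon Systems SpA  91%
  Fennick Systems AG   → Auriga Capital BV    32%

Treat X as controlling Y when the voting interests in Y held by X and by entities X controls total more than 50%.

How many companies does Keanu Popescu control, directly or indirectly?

2

Keanu holds 91% of Halcyon, so Keanu controls Halcyon.
Keanu holds 65% of Fennick, so Keanu controls Fennick.
No other company's threshold is met.
Keanu controls 2 companies.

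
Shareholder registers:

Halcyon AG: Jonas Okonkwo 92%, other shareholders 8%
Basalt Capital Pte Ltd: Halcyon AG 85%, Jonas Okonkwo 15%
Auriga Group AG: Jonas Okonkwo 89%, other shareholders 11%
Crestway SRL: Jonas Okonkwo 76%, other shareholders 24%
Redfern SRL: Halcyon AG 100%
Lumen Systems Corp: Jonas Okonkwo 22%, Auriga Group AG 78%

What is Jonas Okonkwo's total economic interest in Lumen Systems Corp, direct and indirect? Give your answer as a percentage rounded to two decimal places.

Jonas reaches Lumen along 2 paths.
Direct stake: 22% = 22%.
Via Auriga: 89% × 78% = 69.42%.
Total: 22% + 69.42% = 91.42%.

91.42%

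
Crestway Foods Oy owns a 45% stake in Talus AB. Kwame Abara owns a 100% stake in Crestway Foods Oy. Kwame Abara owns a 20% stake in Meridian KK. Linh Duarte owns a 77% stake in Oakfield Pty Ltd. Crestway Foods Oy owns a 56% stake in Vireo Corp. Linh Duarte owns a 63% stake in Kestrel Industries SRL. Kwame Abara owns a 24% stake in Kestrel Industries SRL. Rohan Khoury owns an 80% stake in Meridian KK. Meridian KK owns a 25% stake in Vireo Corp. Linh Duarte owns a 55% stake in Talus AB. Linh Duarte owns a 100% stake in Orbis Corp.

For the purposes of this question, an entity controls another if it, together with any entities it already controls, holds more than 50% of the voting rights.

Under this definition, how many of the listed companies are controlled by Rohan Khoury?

Rohan holds 80% of Meridian, so Rohan controls Meridian.
No other company's threshold is met.
Rohan controls 1 company.

1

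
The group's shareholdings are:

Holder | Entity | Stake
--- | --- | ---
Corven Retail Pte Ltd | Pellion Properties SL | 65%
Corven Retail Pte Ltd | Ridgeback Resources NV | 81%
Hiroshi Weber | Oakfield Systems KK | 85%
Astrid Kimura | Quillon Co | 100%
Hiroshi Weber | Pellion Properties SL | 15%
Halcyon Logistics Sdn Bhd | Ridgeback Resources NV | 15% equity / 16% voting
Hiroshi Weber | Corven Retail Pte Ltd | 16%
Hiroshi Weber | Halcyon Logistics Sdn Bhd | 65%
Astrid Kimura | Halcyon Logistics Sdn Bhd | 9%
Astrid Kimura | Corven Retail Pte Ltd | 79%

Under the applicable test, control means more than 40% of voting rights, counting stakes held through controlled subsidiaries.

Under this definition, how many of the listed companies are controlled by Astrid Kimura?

4

Astrid holds 79% of Corven, so Astrid controls Corven.
Corven holds 65% of Pellion, so Astrid controls Pellion.
Astrid holds 100% of Quillon, so Astrid controls Quillon.
Corven holds 81% of Ridgeback, so Astrid controls Ridgeback.
No other company's threshold is met.
Astrid controls 4 companies.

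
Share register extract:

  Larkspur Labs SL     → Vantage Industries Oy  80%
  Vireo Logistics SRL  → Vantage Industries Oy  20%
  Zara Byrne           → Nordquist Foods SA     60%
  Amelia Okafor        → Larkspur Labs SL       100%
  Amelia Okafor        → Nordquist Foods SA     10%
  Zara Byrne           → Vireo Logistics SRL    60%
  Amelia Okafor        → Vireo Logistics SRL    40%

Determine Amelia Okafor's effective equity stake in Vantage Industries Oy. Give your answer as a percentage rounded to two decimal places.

88.00%

Amelia reaches Vantage along 2 paths.
Via Vireo: 40% × 20% = 8%.
Via Larkspur: 100% × 80% = 80%.
Total: 8% + 80% = 88%.
Rounded: 88.00%.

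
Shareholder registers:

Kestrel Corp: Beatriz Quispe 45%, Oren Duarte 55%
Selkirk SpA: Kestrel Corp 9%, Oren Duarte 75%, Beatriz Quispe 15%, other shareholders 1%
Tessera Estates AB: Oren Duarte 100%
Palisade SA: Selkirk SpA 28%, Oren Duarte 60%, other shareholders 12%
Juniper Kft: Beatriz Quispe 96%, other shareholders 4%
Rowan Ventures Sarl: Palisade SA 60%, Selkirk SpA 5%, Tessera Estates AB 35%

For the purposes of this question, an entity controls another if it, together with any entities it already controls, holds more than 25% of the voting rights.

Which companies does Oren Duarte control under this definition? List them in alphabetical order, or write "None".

Kestrel Corp, Palisade SA, Rowan Ventures Sarl, Selkirk SpA, Tessera Estates AB

Oren holds 55% of Kestrel, so Oren controls Kestrel.
Kestrel and Oren together hold 9% + 75% = 84% of Selkirk, so Oren controls Selkirk.
Oren holds 100% of Tessera, so Oren controls Tessera.
Selkirk and Oren together hold 28% + 60% = 88% of Palisade, so Oren controls Palisade.
Palisade and Selkirk and Tessera together hold 60% + 5% + 35% = 100% of Rowan, so Oren controls Rowan.
No other company's threshold is met.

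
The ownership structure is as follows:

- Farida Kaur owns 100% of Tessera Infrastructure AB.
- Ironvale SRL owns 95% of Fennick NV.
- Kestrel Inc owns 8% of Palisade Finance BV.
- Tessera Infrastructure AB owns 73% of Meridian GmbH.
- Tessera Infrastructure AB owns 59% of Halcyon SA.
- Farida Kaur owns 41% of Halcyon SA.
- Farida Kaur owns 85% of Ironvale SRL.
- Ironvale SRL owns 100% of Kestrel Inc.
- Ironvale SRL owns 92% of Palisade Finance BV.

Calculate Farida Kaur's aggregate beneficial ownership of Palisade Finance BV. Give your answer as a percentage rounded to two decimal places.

85.00%

Farida reaches Palisade along 2 paths.
Via Ironvale → Kestrel: 85% × 100% × 8% = 6.8%.
Via Ironvale: 85% × 92% = 78.2%.
Total: 6.8% + 78.2% = 85%.
Rounded: 85.00%.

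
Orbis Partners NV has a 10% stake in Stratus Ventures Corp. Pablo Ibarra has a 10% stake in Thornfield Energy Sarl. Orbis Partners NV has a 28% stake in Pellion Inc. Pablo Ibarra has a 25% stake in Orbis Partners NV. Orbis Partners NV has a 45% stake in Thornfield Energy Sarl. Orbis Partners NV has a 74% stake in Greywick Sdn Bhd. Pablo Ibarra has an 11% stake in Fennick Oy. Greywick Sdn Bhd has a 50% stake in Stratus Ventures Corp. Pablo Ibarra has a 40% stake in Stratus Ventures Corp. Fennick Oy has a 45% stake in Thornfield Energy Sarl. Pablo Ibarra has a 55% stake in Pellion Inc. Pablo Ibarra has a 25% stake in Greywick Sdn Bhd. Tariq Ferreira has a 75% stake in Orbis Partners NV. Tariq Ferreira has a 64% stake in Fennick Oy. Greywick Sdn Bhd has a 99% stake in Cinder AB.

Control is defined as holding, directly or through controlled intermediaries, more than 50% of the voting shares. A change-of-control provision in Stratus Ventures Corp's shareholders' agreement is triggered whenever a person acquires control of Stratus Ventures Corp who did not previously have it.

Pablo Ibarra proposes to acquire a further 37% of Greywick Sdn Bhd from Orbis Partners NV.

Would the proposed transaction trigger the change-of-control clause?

Yes

The purchase adds only to Pablo's holdings (Orbis's stake shrinks), so Pablo is the only person who could newly come to control Stratus.
Pablo holds 55% of Pellion, so Pablo controls Pellion.
In Stratus, Pablo's side holds only 40%, not > 50%.
So before the transaction, Pablo does not control Stratus.
After the purchase, Pablo's direct stake in Greywick rises to 25% + 37% = 62%, and Orbis's stake falls to 37%.
Pablo holds 62% of Greywick, so Pablo controls Greywick.
Pablo and Greywick together hold 40% + 50% = 90% of Stratus, so Pablo controls Stratus.
Pablo did not control Stratus before and does after, so the clause is triggered.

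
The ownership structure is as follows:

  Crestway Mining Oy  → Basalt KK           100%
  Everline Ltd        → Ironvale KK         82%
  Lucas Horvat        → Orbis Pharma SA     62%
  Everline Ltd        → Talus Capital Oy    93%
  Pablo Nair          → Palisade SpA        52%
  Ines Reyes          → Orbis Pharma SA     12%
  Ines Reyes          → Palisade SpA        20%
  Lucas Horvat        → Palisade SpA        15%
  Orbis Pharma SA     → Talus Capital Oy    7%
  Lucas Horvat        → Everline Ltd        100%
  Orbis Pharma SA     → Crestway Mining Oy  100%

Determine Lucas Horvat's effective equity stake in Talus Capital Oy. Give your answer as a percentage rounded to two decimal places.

97.34%

Lucas reaches Talus along 2 paths.
Via Everline: 100% × 93% = 93%.
Via Orbis: 62% × 7% = 4.34%.
Total: 93% + 4.34% = 97.34%.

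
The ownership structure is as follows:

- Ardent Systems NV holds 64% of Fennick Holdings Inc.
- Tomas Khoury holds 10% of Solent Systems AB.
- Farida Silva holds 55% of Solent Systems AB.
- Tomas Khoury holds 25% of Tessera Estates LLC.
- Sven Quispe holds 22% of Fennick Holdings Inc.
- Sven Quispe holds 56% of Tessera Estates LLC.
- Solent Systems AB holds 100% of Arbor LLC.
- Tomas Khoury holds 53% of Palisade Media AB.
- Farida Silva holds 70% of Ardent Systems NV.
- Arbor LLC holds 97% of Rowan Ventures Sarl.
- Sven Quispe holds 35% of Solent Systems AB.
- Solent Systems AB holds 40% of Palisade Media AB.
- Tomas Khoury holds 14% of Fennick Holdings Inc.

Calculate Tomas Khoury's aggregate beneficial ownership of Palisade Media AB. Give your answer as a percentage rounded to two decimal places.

Tomas reaches Palisade along 2 paths.
Via Solent: 10% × 40% = 4%.
Direct stake: 53% = 53%.
Total: 4% + 53% = 57%.
Rounded: 57.00%.

57.00%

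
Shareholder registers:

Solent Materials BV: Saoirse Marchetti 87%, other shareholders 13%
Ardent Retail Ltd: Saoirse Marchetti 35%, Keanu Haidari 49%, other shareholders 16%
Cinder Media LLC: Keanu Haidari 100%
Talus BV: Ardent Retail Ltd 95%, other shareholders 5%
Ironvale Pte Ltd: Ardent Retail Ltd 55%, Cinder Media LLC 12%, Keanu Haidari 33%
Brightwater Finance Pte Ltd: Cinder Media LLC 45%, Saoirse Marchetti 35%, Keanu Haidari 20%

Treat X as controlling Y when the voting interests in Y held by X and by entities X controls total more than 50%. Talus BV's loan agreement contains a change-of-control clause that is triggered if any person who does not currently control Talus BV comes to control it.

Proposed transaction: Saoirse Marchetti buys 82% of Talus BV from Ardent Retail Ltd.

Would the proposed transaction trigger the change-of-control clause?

Yes

The purchase adds only to Saoirse's holdings (Ardent's stake shrinks), so Saoirse is the only person who could newly come to control Talus.
Saoirse holds 87% of Solent, so Saoirse controls Solent.
Neither Saoirse nor any entity Saoirse controls holds any voting interest in Talus.
So before the transaction, Saoirse does not control Talus.
After the purchase, Saoirse holds 82% of Talus directly, and Ardent's stake falls to 13%.
Saoirse holds 82% of Talus, so Saoirse controls Talus.
Saoirse did not control Talus before and does after, so the clause is triggered.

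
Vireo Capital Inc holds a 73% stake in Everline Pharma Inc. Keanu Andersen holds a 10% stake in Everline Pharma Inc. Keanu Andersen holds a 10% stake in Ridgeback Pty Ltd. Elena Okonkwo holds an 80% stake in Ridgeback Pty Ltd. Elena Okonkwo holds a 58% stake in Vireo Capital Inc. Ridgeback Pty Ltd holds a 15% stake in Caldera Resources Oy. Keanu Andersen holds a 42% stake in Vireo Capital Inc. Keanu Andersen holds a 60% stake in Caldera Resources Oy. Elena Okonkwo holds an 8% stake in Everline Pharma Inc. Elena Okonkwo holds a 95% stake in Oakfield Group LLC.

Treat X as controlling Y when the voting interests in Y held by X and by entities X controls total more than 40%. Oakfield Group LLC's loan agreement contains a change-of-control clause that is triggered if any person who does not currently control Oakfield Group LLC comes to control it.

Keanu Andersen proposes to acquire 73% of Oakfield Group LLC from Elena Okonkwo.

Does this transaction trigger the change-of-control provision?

Yes

The purchase adds only to Keanu's holdings (Elena's stake shrinks), so Keanu is the only person who could newly come to control Oakfield.
Keanu holds 42% of Vireo, so Keanu controls Vireo.
Vireo and Keanu together hold 73% + 10% = 83% of Everline, so Keanu controls Everline.
Keanu holds 60% of Caldera, so Keanu controls Caldera.
Neither Keanu nor any entity Keanu controls holds any voting interest in Oakfield.
So before the transaction, Keanu does not control Oakfield.
After the purchase, Keanu holds 73% of Oakfield directly, and Elena's stake falls to 22%.
Keanu holds 73% of Oakfield, so Keanu controls Oakfield.
Keanu did not control Oakfield before and does after, so the clause is triggered.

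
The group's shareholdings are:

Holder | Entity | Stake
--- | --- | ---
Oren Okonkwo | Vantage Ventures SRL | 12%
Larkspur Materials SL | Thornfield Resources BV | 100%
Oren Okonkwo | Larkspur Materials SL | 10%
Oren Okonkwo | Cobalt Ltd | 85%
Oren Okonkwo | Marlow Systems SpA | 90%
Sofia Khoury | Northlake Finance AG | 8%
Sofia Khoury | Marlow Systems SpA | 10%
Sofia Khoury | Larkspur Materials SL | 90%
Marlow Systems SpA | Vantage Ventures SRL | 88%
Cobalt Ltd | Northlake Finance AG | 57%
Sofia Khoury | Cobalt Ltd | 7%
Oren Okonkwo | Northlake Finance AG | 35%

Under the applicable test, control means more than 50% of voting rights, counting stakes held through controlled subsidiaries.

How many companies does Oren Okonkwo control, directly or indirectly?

Oren holds 90% of Marlow, so Oren controls Marlow.
Oren holds 85% of Cobalt, so Oren controls Cobalt.
Cobalt and Oren together hold 57% + 35% = 92% of Northlake, so Oren controls Northlake.
Oren and Marlow together hold 12% + 88% = 100% of Vantage, so Oren controls Vantage.
No other company's threshold is met.
Oren controls 4 companies.

4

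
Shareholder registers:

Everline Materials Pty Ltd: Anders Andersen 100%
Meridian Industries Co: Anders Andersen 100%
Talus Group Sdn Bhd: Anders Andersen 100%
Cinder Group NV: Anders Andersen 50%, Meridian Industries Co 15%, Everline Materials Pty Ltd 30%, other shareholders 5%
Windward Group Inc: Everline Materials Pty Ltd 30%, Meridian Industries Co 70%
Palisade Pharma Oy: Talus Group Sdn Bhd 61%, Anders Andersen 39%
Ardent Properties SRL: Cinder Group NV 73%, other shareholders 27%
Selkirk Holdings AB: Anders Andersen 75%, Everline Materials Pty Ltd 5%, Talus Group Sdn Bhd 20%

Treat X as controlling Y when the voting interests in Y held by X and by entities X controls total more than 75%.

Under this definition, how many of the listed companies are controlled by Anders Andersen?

Anders holds 100% of Everline, so Anders controls Everline.
Anders holds 100% of Meridian, so Anders controls Meridian.
Anders holds 100% of Talus, so Anders controls Talus.
Anders and Meridian and Everline together hold 50% + 15% + 30% = 95% of Cinder, so Anders controls Cinder.
Everline and Meridian together hold 30% + 70% = 100% of Windward, so Anders controls Windward.
Talus and Anders together hold 61% + 39% = 100% of Palisade, so Anders controls Palisade.
Anders and Everline and Talus together hold 75% + 5% + 20% = 100% of Selkirk, so Anders controls Selkirk.
No other company's threshold is met.
Anders controls 7 companies.

7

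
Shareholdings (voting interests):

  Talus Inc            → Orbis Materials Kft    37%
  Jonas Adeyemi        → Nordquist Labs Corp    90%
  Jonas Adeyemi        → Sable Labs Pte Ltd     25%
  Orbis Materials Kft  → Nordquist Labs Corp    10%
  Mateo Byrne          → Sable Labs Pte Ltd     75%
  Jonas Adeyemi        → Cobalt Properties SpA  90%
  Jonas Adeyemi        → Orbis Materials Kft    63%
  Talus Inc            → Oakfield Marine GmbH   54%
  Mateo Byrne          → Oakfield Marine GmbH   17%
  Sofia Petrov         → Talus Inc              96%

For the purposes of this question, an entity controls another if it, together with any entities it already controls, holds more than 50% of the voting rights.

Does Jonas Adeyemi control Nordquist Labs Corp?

Jonas holds 63% of Orbis, so Jonas controls Orbis.
Orbis and Jonas together hold 10% + 90% = 100% of Nordquist, so Jonas controls Nordquist.

Yes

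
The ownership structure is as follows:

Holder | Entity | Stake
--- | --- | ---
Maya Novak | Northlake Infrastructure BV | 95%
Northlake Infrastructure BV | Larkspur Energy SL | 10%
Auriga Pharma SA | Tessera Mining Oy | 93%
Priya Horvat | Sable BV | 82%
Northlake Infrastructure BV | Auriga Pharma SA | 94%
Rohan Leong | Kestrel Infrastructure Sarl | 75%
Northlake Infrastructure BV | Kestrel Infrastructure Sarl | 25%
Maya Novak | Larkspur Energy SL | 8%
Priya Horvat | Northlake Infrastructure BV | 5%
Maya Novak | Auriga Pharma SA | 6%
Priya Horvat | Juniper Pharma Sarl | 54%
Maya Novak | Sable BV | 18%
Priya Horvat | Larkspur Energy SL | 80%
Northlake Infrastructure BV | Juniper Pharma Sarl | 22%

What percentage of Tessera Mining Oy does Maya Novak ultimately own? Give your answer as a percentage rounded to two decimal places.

88.63%

Maya reaches Tessera along 2 paths.
Via Auriga: 6% × 93% = 5.58%.
Via Northlake → Auriga: 95% × 94% × 93% = 83.049%.
Total: 5.58% + 83.049% = 88.629%.
Rounded: 88.63%.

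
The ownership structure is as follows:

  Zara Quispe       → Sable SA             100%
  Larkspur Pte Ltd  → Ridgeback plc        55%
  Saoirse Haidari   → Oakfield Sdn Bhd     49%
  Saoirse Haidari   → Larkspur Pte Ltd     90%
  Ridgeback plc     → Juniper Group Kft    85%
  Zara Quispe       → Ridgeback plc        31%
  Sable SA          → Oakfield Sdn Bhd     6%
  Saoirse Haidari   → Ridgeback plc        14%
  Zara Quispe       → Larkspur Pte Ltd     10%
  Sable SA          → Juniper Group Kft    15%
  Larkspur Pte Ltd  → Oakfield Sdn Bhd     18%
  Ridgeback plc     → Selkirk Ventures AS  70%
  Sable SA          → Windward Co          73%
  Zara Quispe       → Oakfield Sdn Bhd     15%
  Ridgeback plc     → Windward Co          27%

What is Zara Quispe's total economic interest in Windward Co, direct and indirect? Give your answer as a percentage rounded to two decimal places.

82.86%

Zara reaches Windward along 3 paths.
Via Larkspur → Ridgeback: 10% × 55% × 27% = 1.485%.
Via Ridgeback: 31% × 27% = 8.37%.
Via Sable: 100% × 73% = 73%.
Total: 1.485% + 8.37% + 73% = 82.855%.
Rounded: 82.86%.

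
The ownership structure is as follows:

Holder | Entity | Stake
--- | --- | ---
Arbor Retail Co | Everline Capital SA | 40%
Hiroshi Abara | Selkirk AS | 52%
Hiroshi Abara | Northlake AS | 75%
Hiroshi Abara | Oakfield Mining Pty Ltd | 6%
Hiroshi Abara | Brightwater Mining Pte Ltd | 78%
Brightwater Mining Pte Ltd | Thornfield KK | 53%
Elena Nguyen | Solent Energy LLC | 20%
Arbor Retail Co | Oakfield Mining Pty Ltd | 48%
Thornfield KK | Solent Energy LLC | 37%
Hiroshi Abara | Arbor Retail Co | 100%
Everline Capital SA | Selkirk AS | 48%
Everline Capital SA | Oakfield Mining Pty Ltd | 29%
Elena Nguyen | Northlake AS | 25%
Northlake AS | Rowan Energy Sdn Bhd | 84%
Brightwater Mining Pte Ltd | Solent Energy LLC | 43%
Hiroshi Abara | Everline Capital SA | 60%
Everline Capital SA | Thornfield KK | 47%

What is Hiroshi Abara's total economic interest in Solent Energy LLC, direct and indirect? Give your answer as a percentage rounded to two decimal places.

Hiroshi reaches Solent along 4 paths.
Via Brightwater: 78% × 43% = 33.54%.
Via Brightwater → Thornfield: 78% × 53% × 37% = 15.2958%.
Via Everline → Thornfield: 60% × 47% × 37% = 10.434%.
Via Arbor → Everline → Thornfield: 100% × 40% × 47% × 37% = 6.956%.
Total: 33.54% + 15.2958% + 10.434% + 6.956% = 66.2258%.
Rounded: 66.23%.

66.23%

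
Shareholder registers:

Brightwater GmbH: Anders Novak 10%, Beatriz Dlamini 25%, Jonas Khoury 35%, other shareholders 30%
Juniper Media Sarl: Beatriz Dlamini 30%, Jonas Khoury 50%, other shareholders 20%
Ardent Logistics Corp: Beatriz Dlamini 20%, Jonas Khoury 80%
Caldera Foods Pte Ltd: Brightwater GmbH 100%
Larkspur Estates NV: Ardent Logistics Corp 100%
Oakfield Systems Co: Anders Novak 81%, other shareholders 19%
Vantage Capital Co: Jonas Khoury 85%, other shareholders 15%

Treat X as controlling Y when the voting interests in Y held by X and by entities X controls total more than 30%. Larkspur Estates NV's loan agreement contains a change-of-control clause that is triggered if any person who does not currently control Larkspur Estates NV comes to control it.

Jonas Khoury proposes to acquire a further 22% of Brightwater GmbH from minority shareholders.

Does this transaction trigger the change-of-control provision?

The purchase changes only Jonas's holdings, so Jonas is the only person who could newly come to control Larkspur.
Jonas holds 80% of Ardent, so Jonas controls Ardent.
Ardent holds 100% of Larkspur, so Jonas controls Larkspur.
So Jonas already controls Larkspur before the transaction.
After the purchase, Jonas's direct stake in Brightwater rises to 35% + 22% = 57%.
Jonas controlled Larkspur already, so this is not a new person acquiring control; every other person's position is unchanged or reduced.
No new person acquires control, so the clause is not triggered.

No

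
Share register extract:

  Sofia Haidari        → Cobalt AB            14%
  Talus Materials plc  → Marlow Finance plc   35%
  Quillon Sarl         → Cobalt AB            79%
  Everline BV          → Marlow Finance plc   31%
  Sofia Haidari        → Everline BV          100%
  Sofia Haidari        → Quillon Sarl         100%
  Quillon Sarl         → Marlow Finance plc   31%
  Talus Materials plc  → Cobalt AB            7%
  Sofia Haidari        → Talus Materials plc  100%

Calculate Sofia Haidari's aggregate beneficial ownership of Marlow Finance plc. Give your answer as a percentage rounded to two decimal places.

Sofia reaches Marlow along 3 paths.
Via Quillon: 100% × 31% = 31%.
Via Talus: 100% × 35% = 35%.
Via Everline: 100% × 31% = 31%.
Total: 31% + 35% + 31% = 97%.
Rounded: 97.00%.

97.00%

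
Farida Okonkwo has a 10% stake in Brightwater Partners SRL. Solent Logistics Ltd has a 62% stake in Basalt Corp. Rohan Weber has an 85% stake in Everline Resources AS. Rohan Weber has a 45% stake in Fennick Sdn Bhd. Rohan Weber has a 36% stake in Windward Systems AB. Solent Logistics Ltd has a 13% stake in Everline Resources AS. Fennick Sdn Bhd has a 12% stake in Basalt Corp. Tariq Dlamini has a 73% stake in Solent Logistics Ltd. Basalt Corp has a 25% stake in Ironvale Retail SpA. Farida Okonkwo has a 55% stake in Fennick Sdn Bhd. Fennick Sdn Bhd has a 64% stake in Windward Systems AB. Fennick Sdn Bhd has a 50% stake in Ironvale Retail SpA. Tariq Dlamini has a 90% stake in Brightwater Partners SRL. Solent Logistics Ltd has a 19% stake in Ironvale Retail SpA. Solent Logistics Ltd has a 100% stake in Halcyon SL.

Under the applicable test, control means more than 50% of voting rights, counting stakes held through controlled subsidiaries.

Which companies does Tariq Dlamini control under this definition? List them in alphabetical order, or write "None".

Basalt Corp, Brightwater Partners SRL, Halcyon SL, Solent Logistics Ltd

Tariq holds 73% of Solent, so Tariq controls Solent.
Solent holds 62% of Basalt, so Tariq controls Basalt.
Solent holds 100% of Halcyon, so Tariq controls Halcyon.
Tariq holds 90% of Brightwater, so Tariq controls Brightwater.
No other company's threshold is met.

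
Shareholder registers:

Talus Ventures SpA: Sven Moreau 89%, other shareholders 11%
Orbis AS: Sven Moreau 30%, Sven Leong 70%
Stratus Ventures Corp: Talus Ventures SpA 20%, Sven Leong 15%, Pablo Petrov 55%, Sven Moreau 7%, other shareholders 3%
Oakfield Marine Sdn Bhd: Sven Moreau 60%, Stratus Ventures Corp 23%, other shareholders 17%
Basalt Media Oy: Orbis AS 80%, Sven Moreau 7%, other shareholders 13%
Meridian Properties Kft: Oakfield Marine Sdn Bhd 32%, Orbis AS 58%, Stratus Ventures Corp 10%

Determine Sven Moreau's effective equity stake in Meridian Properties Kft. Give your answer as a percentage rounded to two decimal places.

Sven Moreau reaches Meridian along 6 paths.
Via Oakfield: 60% × 32% = 19.2%.
Via Talus → Stratus → Oakfield: 89% × 20% × 23% × 32% = 1.31008%.
Via Stratus → Oakfield: 7% × 23% × 32% = 0.5152%.
Via Orbis: 30% × 58% = 17.4%.
Via Talus → Stratus: 89% × 20% × 10% = 1.78%.
Via Stratus: 7% × 10% = 0.7%.
Total: 19.2% + 1.31008% + 0.5152% + 17.4% + 1.78% + 0.7% = 40.90528%.
Rounded: 40.91%.

40.91%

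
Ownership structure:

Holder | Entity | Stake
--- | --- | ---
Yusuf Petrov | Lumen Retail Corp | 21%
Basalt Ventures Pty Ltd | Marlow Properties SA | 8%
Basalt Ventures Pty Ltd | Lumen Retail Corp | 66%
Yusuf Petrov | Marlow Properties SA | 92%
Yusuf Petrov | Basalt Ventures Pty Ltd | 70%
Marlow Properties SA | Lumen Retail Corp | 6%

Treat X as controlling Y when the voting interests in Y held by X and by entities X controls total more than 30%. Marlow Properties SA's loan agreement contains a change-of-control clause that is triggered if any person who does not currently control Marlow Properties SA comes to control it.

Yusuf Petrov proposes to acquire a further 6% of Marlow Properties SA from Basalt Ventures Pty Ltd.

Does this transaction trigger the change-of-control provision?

The purchase adds only to Yusuf's holdings (Basalt's stake shrinks), so Yusuf is the only person who could newly come to control Marlow.
Yusuf holds 70% of Basalt, so Yusuf controls Basalt.
Yusuf and Basalt together hold 92% + 8% = 100% of Marlow, so Yusuf controls Marlow.
So Yusuf already controls Marlow before the transaction.
After the purchase, Yusuf's direct stake in Marlow rises to 92% + 6% = 98%, and Basalt's stake falls to 2%.
Yusuf controlled Marlow already, so this is not a new person acquiring control; every other person's position is unchanged or reduced.
No new person acquires control, so the clause is not triggered.

No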